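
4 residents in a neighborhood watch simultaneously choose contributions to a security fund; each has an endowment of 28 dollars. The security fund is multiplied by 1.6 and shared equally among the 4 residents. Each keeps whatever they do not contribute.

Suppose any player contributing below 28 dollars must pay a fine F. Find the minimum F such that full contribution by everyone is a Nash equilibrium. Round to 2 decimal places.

Given the others contribute fully, the best deviation is to contribute 0 (any partial contribution still incurs the fine and gives up units whose private return 0.4000 is below 1).
Deviating from 28 to 0 saves 28 dollars but forfeits the deviator's share of the drop in the security fund: 1.6/4 × 28 = 11.20.
So the deviation gain is 28 − 11.20 = 16.80, and the fine must be at least 16.80 dollars to wipe it out.

16.80 dollars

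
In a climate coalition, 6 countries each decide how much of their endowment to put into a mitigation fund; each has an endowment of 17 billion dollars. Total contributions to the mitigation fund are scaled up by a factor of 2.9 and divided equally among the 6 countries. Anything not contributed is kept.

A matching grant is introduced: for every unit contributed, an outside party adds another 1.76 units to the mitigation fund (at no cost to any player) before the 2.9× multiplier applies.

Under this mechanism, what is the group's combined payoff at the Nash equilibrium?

With the mechanism, a contributed unit returns 2.9 × 2.76 / 6 = 1.3340 per unit of net cost to the contributor — now above 1 — so contributing fully is weakly dominant for every player.
So the Nash equilibrium is full contribution by all 6; the group earns 2.9 × 2.76 × 102 = 816.41.

816.41 billion dollars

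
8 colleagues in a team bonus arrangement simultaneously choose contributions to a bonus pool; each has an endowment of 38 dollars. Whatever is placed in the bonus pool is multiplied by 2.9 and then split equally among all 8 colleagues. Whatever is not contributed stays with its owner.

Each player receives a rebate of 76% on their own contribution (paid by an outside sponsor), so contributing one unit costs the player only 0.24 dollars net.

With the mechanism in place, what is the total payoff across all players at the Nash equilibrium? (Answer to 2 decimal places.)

Under the mechanism each unit contributed yields (2.9/8) / 0.24 = 1.5104 back to its contributor per unit of net cost, which exceeds 1, making full contribution the dominant choice for everyone.
So the Nash equilibrium is full contribution by all 8; the group earns 8 × (38 × 0.76 + 2.9 × 38) = 1112.64.

1112.64 dollars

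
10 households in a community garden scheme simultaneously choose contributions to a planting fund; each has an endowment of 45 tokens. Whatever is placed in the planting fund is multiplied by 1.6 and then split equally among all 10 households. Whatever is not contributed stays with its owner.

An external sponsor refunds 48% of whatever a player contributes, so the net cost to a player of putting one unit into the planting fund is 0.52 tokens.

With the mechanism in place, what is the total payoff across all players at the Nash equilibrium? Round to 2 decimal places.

With the mechanism, a contributed unit returns (1.6/10) / 0.52 = 0.3077 per unit of net cost — still below 1 — so contributing 0 remains dominant for every player.
Everyone keeps their endowment and the group total is 10 × 45 = 450.

450.00 tokens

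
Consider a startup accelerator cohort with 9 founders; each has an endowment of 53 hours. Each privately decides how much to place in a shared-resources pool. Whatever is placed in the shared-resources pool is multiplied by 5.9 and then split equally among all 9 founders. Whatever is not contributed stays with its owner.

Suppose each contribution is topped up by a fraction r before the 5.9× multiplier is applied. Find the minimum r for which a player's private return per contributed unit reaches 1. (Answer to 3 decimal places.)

With matching at rate r, one contributed unit becomes (1 + r) in the shared-resources pool and returns 5.9 × (1 + r) / 9 to the contributor.
Setting this equal to 1: 1 + r = 9/5.9 = 1.5254.
So the minimum matching rate is r = 1.5254 − 1 = 0.525.

0.525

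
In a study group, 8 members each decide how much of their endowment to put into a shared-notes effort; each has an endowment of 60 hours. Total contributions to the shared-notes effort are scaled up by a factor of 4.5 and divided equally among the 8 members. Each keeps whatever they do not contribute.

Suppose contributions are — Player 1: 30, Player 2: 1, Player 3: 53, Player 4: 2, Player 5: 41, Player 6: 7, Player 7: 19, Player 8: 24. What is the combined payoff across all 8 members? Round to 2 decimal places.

Total contributed: 30 + 1 + 53 + 2 + 41 + 7 + 19 + 24 = 177; total kept: 8 × 60 − 177 = 303.
The shared-notes effort pays out 4.5 × 177 = 796.50 in aggregate.
Group total = 303 + 796.50 = 1099.50.

1099.50 hours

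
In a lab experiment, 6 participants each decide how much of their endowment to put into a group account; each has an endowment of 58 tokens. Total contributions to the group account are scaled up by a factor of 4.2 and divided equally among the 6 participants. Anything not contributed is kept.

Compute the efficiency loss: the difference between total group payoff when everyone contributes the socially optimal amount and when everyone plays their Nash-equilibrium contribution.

1113.60 tokens

Each contributed unit returns 4.2/6 = 0.7000 to its contributor — below 1 — so contributing 0 is dominant for every player. At the Nash equilibrium everyone keeps their 58, and the group total is 6 × 58 = 348.
Each contributed unit returns 4.200 to the group as a whole (0.7000 to each of 6 players), which exceeds 1, so the social optimum is full contribution: group total = 4.200 × 348 = 1461.60.
Efficiency loss = 1461.60 − 348 = 1113.60.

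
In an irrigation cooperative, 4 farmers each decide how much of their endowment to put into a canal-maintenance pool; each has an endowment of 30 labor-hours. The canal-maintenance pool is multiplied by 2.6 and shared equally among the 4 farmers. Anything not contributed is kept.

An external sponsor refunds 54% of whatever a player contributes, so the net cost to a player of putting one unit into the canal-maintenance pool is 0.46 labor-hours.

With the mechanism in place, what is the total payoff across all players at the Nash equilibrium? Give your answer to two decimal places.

376.80 labor-hours

Under the mechanism each unit contributed yields (2.6/4) / 0.46 = 1.4130 back to its contributor per unit of net cost, which exceeds 1, making full contribution the dominant choice for everyone.
At the Nash equilibrium everyone contributes 30. Group total payoff = 4 × (30 × 0.54 + 2.6 × 30) = 376.80.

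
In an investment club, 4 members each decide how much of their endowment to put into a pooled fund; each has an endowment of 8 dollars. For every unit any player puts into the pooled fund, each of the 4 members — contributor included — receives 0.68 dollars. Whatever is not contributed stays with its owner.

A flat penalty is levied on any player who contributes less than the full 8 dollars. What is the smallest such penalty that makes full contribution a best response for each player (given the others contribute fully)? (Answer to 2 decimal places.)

2.56 dollars

Given the others contribute fully, the best deviation is to contribute 0 (any partial contribution still incurs the fine and gives up units whose private return 0.68 is below 1).
Deviating from 8 to 0 saves 8 dollars but forfeits the deviator's share of the drop in the pooled fund: 0.68 × 8 = 5.44.
So the deviation gain is 8 − 5.44 = 2.56, and the fine must be at least 2.56 dollars to wipe it out.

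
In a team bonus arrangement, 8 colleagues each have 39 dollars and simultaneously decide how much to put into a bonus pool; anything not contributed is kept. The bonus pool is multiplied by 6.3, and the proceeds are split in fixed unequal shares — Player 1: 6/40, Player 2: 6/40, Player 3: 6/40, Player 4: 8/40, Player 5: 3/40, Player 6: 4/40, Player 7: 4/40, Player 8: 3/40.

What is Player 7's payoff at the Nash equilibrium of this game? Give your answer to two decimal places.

63.57 dollars

Player j's private return per contributed unit is 6.3 × (j's share). Contributing is weakly dominant for j when that share is at least 1/6.3 = 0.1587, and contributing 0 is dominant otherwise.
Player 4 alone (share 8/40) is above the threshold, contributing 39; the remaining 7 contribute 0. Total contributed: 39.
Player 7 keeps 39 and receives 6.3 × 39 × 4/40 = 24.57 from the bonus pool, for a payoff of 63.57.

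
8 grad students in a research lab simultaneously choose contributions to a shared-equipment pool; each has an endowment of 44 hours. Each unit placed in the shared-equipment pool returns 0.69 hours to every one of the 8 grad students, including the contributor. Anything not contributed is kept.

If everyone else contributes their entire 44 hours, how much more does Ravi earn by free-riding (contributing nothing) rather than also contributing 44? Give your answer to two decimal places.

Switching from a contribution of 44 to 0 lets Ravi keep an extra 44 hours, but lowers the shared-equipment pool by 44, which costs Ravi their own share of that drop: 0.69 × 44 = 30.36.
Net gain = 44 − 30.36 = 13.64. The private return per contributed unit (0.69) is below 1, so free-riding is indeed the best response regardless of what the others do.

13.64 hours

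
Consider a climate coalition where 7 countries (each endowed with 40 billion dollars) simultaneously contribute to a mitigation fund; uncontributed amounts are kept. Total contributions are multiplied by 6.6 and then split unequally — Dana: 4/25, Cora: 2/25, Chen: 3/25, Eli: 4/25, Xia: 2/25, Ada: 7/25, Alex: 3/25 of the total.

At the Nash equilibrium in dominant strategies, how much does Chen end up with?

135.04 billion dollars

Each unit j contributes comes back to j as 6.6 × (j's share), so j prefers to contribute only if that share exceeds 1/6.6 = 0.1515; otherwise keeping the unit dominates.
Dana, Eli and Ada are above the threshold, contributing 40 each; the remaining 4 contribute 0. Total contributed: 120.
Chen keeps 40 and receives 6.6 × 120 × 3/25 = 95.04 from the mitigation fund, for a payoff of 135.04.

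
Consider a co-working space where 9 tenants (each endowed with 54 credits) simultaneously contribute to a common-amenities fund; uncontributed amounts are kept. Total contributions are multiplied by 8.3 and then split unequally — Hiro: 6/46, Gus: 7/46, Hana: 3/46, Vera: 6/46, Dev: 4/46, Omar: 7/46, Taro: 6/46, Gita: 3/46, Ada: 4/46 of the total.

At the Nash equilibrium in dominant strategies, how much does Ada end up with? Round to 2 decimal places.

248.87 credits

Player j's private return per contributed unit is 8.3 × (j's share). Contributing is weakly dominant for j when that share is at least 1/8.3 = 0.1205, and contributing 0 is dominant otherwise.
Hiro, Gus, Vera, Omar and Taro clear that bar, contributing 54 each; the remaining 4 contribute 0. Total contributed: 270.
Ada keeps 54 and receives 8.3 × 270 × 4/46 = 194.87 from the common-amenities fund, for a payoff of 248.87.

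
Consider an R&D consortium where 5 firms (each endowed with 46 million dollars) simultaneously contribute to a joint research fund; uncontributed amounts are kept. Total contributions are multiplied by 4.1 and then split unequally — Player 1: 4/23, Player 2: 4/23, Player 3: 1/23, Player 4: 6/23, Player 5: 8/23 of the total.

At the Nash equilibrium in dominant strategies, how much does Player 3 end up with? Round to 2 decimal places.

Player j's private return per contributed unit is 4.1 × (j's share). Contributing is weakly dominant for j when that share is at least 1/4.1 = 0.2439, and contributing 0 is dominant otherwise.
The shares above 0.2439 belong to Player 4 and Player 5, contributing 46 each; the remaining 3 contribute 0. Total contributed: 92.
Player 3 keeps 46 and receives 4.1 × 92 × 1/23 = 16.40 from the joint research fund, for a payoff of 62.40.

62.40 million dollars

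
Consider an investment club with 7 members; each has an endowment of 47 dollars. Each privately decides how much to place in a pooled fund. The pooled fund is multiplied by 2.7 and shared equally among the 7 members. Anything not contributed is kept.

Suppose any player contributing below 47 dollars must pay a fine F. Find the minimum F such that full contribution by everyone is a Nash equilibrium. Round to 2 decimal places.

Given the others contribute fully, the best deviation is to contribute 0 (any partial contribution still incurs the fine and gives up units whose private return 0.3857 is below 1).
Deviating from 47 to 0 saves 47 dollars but forfeits the deviator's share of the drop in the pooled fund: 2.7/7 × 47 = 18.13.
So the deviation gain is 47 − 18.13 = 28.87, and the fine must be at least 28.87 dollars to wipe it out.

28.87 dollars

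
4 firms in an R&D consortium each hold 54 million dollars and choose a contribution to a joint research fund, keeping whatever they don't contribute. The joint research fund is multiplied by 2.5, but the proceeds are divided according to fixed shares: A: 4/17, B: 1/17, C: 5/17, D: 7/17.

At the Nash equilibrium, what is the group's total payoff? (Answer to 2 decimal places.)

A player with share s gets back 2.5·s per unit contributed, so full contribution is dominant for anyone with s > 1/2.5 = 0.4000 and zero contribution is dominant for anyone below.
D alone (share 7/17) is above the threshold, contributing 54; the remaining 3 contribute 0. Total contributed: 54.
The joint research fund pays out 2.5 × 54 = 135.00 in total (split across the unequal shares, but the aggregate is all that matters for the group sum).
The 3 free-riders keep 54 each, adding 162. Group total = 162 + 135.00 = 297.00.

297.00 million dollars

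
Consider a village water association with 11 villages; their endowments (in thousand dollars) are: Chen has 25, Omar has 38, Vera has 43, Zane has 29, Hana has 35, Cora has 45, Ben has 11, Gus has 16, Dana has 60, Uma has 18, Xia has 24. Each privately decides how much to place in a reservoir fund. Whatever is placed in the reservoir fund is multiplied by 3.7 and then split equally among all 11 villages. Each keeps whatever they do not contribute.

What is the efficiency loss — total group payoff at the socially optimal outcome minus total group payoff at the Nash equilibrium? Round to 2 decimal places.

928.80 thousand dollars

The private return per contributed unit is 3.7/11 = 0.3364 < 1 for every player regardless of endowment, so the Nash equilibrium is zero contribution and the group total is Σ E_j = 25 + 38 + 43 + 29 + 35 + 45 + 11 + 16 + 60 + 18 + 24 = 344.
Each contributed unit returns 3.700 to the group, so the social optimum is full contribution by everyone: group total = 3.700 × 344 = 1272.80.
Efficiency loss = (3.700 − 1) × 344 = 928.80.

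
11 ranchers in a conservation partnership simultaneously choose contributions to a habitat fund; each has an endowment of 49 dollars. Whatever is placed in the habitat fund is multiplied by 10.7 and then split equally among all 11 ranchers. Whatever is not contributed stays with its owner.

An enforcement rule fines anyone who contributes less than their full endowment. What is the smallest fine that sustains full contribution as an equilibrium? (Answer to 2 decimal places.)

Given the others contribute fully, the best deviation is to contribute 0 (any partial contribution still incurs the fine and gives up units whose private return 0.9727 is below 1).
Deviating from 49 to 0 saves 49 dollars but forfeits the deviator's share of the drop in the habitat fund: 10.7/11 × 49 = 47.66.
So the deviation gain is 49 − 47.66 = 1.34, and the fine must be at least 1.34 dollars to wipe it out.

1.34 dollars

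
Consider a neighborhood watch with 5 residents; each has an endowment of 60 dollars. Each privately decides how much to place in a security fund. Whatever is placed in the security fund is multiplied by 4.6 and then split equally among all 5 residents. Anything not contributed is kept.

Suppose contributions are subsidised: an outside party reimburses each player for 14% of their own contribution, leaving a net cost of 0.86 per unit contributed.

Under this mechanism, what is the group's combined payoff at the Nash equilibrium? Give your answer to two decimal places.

1422.00 dollars

The effective private return per unit is now (4.6/5) / 0.86 = 1.0698 > 1, so every player's dominant strategy flips to full contribution.
So the Nash equilibrium is full contribution by all 5; the group earns 5 × (60 × 0.14 + 4.6 × 60) = 1422.00.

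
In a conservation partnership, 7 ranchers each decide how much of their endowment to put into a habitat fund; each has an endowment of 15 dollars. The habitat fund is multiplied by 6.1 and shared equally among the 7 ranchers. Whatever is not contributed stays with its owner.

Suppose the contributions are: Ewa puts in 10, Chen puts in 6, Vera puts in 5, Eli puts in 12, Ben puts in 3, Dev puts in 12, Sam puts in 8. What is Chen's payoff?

Total contributed: 10 + 6 + 5 + 12 + 3 + 12 + 8 = 56.
Each receives 6.1 × 56 / 7 = 48.80 from the habitat fund.
Chen keeps 15 − 6 = 9, so Chen's payoff is 9 + 48.80 = 57.80.

57.80 dollars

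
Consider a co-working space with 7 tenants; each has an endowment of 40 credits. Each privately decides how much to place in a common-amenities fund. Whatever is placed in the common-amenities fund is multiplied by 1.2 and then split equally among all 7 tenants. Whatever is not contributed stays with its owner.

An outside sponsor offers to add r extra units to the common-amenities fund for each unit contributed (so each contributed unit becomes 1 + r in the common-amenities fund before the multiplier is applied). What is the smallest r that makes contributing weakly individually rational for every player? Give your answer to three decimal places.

4.833

With matching at rate r, one contributed unit becomes (1 + r) in the common-amenities fund and returns 1.2 × (1 + r) / 7 to the contributor.
Setting this equal to 1: 1 + r = 7/1.2 = 5.8333.
So the minimum matching rate is r = 5.8333 − 1 = 4.833.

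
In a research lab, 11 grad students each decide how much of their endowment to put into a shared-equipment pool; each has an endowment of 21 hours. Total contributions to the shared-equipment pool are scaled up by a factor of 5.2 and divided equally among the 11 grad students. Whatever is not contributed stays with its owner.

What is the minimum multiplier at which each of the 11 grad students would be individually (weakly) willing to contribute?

11

A contributed unit returns (multiplier)/11 to its contributor.
This reaches 1 exactly when the multiplier is 11.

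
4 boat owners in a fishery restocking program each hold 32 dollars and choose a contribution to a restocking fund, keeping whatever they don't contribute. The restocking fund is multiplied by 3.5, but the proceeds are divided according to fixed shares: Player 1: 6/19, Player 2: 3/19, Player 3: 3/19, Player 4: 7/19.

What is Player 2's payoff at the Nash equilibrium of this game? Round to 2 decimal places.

A player with share s gets back 3.5·s per unit contributed, so full contribution is dominant for anyone with s > 1/3.5 = 0.2857 and zero contribution is dominant for anyone below.
The shares above 0.2857 belong to Player 1 and Player 4, contributing 32 each; the remaining 2 contribute 0. Total contributed: 64.
Player 2 keeps 32 and receives 3.5 × 64 × 3/19 = 35.37 from the restocking fund, for a payoff of 67.37.

67.37 dollars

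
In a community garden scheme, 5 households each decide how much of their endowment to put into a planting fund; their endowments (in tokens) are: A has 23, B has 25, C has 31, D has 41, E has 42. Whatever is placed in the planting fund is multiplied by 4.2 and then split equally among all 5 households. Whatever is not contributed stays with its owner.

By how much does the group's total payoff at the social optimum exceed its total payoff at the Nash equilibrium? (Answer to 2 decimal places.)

The private return per contributed unit is 4.2/5 = 0.8400 < 1 for every player regardless of endowment, so the Nash equilibrium is zero contribution and the group total is Σ E_j = 23 + 25 + 31 + 41 + 42 = 162.
Each contributed unit returns 4.200 to the group, so the social optimum is full contribution by everyone: group total = 4.200 × 162 = 680.40.
Efficiency loss = (4.200 − 1) × 162 = 518.40.

518.40 tokens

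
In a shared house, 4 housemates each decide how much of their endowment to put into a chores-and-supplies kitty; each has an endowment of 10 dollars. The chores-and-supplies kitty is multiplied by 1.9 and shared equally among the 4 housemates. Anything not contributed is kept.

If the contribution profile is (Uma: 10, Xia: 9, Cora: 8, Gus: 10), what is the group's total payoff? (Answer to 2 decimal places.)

73.30 dollars

Total contributed: 10 + 9 + 8 + 10 = 37; total kept: 4 × 10 − 37 = 3.
The chores-and-supplies kitty pays out 1.9 × 37 = 70.30 in aggregate.
Group total = 3 + 70.30 = 73.30.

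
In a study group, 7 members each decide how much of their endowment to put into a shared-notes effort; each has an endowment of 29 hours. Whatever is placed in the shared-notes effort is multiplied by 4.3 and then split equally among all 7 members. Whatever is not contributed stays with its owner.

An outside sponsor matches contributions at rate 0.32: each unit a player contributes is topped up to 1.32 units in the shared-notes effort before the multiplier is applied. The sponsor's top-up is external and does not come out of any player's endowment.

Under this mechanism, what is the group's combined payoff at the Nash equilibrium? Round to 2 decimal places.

The effective private return is 4.3 × 1.32 / 7 = 0.8109, which is still under 1, so the mechanism doesn't change anyone's dominant strategy: zero contribution.
At the Nash equilibrium no one contributes; group total payoff = 7 × 29 = 203.

203.00 hours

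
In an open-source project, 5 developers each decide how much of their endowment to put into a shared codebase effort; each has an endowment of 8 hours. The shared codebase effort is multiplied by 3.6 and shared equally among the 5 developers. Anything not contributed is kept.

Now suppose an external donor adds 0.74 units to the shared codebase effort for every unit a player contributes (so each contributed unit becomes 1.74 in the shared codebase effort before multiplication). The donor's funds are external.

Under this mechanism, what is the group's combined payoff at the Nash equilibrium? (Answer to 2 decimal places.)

250.56 hours

With the mechanism, a contributed unit returns 3.6 × 1.74 / 5 = 1.2528 per unit of net cost to the contributor — now above 1 — so contributing fully is weakly dominant for every player.
At the Nash equilibrium everyone contributes 8. Group total payoff = 3.6 × 1.74 × 40 = 250.56.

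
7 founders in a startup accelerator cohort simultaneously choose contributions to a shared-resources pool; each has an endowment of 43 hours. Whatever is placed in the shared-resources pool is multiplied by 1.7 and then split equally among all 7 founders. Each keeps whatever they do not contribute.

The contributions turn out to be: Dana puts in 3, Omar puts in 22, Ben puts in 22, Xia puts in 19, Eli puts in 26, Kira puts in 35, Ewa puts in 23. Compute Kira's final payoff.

44.43 hours

Total contributed: 3 + 22 + 22 + 19 + 26 + 35 + 23 = 150.
Each receives 1.7 × 150 / 7 = 36.43 from the shared-resources pool.
Kira keeps 43 − 35 = 8, so Kira's payoff is 8 + 36.43 = 44.43.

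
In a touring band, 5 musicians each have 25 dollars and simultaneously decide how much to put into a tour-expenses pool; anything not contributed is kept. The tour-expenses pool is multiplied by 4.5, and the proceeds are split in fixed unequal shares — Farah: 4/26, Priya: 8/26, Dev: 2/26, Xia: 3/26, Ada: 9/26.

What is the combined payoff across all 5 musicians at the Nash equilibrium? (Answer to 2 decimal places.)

300.00 dollars

Player j's private return per contributed unit is 4.5 × (j's share). Contributing is weakly dominant for j when that share is at least 1/4.5 = 0.2222, and contributing 0 is dominant otherwise.
Priya and Ada clear that bar, contributing 25 each; the remaining 3 contribute 0. Total contributed: 50.
The tour-expenses pool pays out 4.5 × 50 = 225.00 in total (split across the unequal shares, but the aggregate is all that matters for the group sum).
The 3 free-riders keep 25 each, adding 75. Group total = 75 + 225.00 = 300.00.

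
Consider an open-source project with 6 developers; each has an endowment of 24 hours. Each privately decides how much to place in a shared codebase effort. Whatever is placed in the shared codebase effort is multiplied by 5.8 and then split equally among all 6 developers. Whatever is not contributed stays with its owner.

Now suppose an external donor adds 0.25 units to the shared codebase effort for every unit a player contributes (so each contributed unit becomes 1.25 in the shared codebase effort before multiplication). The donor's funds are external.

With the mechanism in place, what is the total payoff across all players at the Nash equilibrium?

With the mechanism, a contributed unit returns 5.8 × 1.25 / 6 = 1.2083 per unit of net cost to the contributor — now above 1 — so contributing fully is weakly dominant for every player.
So the Nash equilibrium is full contribution by all 6; the group earns 5.8 × 1.25 × 144 = 1044.00.

1044.00 hours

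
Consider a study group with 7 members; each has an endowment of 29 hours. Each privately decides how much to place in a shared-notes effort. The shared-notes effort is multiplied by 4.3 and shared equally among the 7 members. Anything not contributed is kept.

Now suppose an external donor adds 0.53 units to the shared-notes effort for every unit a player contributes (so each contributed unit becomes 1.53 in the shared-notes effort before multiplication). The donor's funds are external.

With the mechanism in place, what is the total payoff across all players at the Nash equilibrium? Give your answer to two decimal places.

203.00 hours

Even with the mechanism, each unit contributed returns only 4.3 × 1.53 / 7 = 0.9399 per unit of net cost, so contributing nothing is still dominant.
At the Nash equilibrium no one contributes; group total payoff = 7 × 29 = 203.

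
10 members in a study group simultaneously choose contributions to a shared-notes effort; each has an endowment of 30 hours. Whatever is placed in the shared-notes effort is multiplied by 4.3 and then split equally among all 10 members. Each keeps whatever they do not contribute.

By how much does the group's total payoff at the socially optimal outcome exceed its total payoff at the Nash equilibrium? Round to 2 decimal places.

Each contributed unit returns 4.3/10 = 0.4300 to its contributor — below 1 — so contributing 0 is dominant for every player. At the Nash equilibrium everyone keeps their 30, and the group total is 10 × 30 = 300.
Each contributed unit returns 4.300 to the group as a whole (0.4300 to each of 10 players), which exceeds 1, so the social optimum is full contribution: group total = 4.300 × 300 = 1290.00.
Efficiency loss = 1290.00 − 300 = 990.00.

990.00 hours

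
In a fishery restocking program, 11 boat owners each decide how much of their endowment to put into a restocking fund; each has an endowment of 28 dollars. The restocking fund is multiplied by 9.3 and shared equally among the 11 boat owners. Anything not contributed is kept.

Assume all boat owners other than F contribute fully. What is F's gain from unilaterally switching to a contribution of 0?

Switching from a contribution of 28 to 0 lets F keep an extra 28 dollars, but lowers the restocking fund by 28, which costs F their own share of that drop: 9.3/11 × 28 = 23.67.
Net gain = 28 − 23.67 = 4.33. The private return per contributed unit (0.8455) is below 1, so free-riding is indeed the best response regardless of what the others do.

4.33 dollars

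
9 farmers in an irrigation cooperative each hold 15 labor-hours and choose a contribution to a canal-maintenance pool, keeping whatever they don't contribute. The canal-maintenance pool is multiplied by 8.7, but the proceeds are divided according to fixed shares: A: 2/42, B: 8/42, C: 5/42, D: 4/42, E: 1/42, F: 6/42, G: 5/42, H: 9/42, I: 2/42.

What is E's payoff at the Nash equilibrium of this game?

For player j, contributing a unit is worthwhile iff 8.7 × (j's share) ≥ 1, i.e. iff j's share is at least 0.1149.
B, C, F, G and H are above the threshold, contributing 15 each; the remaining 4 contribute 0. Total contributed: 75.
E keeps 15 and receives 8.7 × 75 × 1/42 = 15.54 from the canal-maintenance pool, for a payoff of 30.54.

30.54 labor-hours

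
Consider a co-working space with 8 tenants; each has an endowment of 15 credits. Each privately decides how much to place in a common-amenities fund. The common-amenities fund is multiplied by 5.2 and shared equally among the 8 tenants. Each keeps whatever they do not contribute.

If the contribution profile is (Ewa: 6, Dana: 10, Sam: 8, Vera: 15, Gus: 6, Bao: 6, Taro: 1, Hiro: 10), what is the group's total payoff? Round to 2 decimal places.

Total contributed: 6 + 10 + 8 + 15 + 6 + 6 + 1 + 10 = 62; total kept: 8 × 15 − 62 = 58.
The common-amenities fund pays out 5.2 × 62 = 322.40 in aggregate.
Group total = 58 + 322.40 = 380.40.

380.40 credits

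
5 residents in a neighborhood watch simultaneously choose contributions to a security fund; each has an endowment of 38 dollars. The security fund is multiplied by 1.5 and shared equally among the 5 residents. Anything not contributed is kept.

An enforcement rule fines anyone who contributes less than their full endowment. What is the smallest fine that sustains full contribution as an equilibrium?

26.60 dollars

Given the others contribute fully, the best deviation is to contribute 0 (any partial contribution still incurs the fine and gives up units whose private return 0.3000 is below 1).
Deviating from 38 to 0 saves 38 dollars but forfeits the deviator's share of the drop in the security fund: 1.5/5 × 38 = 11.40.
So the deviation gain is 38 − 11.40 = 26.60, and the fine must be at least 26.60 dollars to wipe it out.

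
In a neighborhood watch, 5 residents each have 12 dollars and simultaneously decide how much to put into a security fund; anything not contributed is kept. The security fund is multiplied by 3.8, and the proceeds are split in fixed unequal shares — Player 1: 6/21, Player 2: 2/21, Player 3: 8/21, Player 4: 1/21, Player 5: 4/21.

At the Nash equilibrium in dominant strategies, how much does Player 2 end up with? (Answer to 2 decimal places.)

20.69 dollars

Player j's private return per contributed unit is 3.8 × (j's share). Contributing is weakly dominant for j when that share is at least 1/3.8 = 0.2632, and contributing 0 is dominant otherwise.
Player 1 and Player 3 are above the threshold, contributing 12 each; the remaining 3 contribute 0. Total contributed: 24.
Player 2 keeps 12 and receives 3.8 × 24 × 2/21 = 8.69 from the security fund, for a payoff of 20.69.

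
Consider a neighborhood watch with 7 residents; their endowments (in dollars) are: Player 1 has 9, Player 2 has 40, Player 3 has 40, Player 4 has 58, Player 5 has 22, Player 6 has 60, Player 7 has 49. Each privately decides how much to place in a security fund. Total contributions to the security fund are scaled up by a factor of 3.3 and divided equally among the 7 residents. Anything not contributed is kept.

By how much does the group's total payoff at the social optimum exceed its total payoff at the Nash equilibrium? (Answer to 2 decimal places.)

639.40 dollars

The private return per contributed unit is 3.3/7 = 0.4714 < 1 for every player regardless of endowment, so the Nash equilibrium is zero contribution and the group total is Σ E_j = 9 + 40 + 40 + 58 + 22 + 60 + 49 = 278.
Each contributed unit returns 3.300 to the group, so the social optimum is full contribution by everyone: group total = 3.300 × 278 = 917.40.
Efficiency loss = (3.300 − 1) × 278 = 639.40.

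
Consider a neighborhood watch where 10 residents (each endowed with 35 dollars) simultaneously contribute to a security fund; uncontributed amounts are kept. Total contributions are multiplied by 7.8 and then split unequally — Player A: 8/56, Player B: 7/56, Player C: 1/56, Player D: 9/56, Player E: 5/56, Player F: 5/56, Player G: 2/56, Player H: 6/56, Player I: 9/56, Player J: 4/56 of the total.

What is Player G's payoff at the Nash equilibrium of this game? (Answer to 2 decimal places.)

64.25 dollars

For player j, contributing a unit is worthwhile iff 7.8 × (j's share) ≥ 1, i.e. iff j's share is at least 0.1282.
The shares above 0.1282 belong to Player A, Player D and Player I, contributing 35 each; the remaining 7 contribute 0. Total contributed: 105.
Player G keeps 35 and receives 7.8 × 105 × 2/56 = 29.25 from the security fund, for a payoff of 64.25.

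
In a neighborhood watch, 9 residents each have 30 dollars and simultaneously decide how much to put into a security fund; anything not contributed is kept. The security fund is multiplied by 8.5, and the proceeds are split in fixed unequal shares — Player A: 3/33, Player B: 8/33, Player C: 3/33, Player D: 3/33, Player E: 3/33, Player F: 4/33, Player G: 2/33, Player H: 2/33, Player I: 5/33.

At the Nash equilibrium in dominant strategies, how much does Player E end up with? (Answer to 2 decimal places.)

Player j's private return per contributed unit is 8.5 × (j's share). Contributing is weakly dominant for j when that share is at least 1/8.5 = 0.1176, and contributing 0 is dominant otherwise.
Player B, Player F and Player I are above the threshold, contributing 30 each; the remaining 6 contribute 0. Total contributed: 90.
Player E keeps 30 and receives 8.5 × 90 × 3/33 = 69.55 from the security fund, for a payoff of 99.55.

99.55 dollars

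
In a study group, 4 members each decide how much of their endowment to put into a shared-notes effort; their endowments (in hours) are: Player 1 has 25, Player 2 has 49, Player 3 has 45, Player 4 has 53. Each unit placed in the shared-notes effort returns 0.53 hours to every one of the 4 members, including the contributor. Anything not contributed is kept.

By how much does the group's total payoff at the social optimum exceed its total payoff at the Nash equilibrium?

192.64 hours

The private return per contributed unit is 0.53 < 1 for everyone, so the Nash equilibrium is zero contribution and the group total is Σ E_j = 25 + 49 + 45 + 53 = 172.
Each contributed unit returns 2.120 to the group, so the social optimum is full contribution by everyone: group total = 2.120 × 172 = 364.64.
Efficiency loss = (2.120 − 1) × 172 = 192.64.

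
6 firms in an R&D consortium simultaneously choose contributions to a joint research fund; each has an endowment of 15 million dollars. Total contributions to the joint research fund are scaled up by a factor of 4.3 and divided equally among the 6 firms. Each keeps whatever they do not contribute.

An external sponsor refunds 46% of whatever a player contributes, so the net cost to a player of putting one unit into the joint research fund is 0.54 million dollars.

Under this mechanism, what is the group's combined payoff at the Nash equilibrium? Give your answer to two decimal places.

428.40 million dollars

With the mechanism, a contributed unit returns (4.3/6) / 0.54 = 1.3272 per unit of net cost to the contributor — now above 1 — so contributing fully is weakly dominant for every player.
At the Nash equilibrium everyone contributes 15. Group total payoff = 6 × (15 × 0.46 + 4.3 × 15) = 428.40.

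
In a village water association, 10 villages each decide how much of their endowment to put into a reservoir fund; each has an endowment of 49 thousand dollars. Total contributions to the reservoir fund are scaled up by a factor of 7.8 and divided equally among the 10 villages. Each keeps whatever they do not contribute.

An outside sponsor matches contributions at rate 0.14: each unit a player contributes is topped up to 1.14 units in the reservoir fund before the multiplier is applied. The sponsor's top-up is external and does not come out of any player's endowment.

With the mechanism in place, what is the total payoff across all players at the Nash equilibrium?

Even with the mechanism, each unit contributed returns only 7.8 × 1.14 / 10 = 0.8892 per unit of net cost, so contributing nothing is still dominant.
Everyone keeps their endowment and the group total is 10 × 49 = 490.

490.00 thousand dollars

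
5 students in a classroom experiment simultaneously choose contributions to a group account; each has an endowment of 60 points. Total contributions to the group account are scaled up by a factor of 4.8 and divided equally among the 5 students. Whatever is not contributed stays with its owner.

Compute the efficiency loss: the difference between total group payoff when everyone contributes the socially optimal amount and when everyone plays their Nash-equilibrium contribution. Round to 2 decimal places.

1140.00 points

Each contributed unit returns 4.8/5 = 0.9600 to its contributor — below 1 — so contributing 0 is dominant for every player. At the Nash equilibrium everyone keeps their 60, and the group total is 5 × 60 = 300.
Each contributed unit returns 4.800 to the group as a whole (0.9600 to each of 5 players), which exceeds 1, so the social optimum is full contribution: group total = 4.800 × 300 = 1440.00.
Efficiency loss = 1440.00 − 300 = 1140.00.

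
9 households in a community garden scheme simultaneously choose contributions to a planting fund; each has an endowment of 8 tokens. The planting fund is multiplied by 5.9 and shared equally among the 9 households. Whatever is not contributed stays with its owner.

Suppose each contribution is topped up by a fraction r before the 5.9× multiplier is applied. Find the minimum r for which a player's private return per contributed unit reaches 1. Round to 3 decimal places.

0.525

With matching at rate r, one contributed unit becomes (1 + r) in the planting fund and returns 5.9 × (1 + r) / 9 to the contributor.
Setting this equal to 1: 1 + r = 9/5.9 = 1.5254.
So the minimum matching rate is r = 1.5254 − 1 = 0.525.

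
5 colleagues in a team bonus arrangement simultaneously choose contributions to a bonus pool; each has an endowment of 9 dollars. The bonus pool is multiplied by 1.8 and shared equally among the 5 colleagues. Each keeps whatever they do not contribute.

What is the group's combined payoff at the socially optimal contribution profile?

81.00 dollars

Each contributed unit returns 1.800 to the group as a whole (0.3600 to each of 5 players), which exceeds 1, so the social optimum is full contribution: group total = 1.800 × 45 = 81.00.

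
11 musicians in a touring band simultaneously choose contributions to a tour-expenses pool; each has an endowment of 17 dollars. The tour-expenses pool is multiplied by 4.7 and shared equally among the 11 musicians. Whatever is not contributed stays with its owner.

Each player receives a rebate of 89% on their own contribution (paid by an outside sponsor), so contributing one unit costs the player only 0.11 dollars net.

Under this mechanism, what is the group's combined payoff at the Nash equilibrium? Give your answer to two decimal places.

The effective private return per unit is now (4.7/11) / 0.11 = 3.8843 > 1, so every player's dominant strategy flips to full contribution.
At the Nash equilibrium everyone contributes 17. Group total payoff = 11 × (17 × 0.89 + 4.7 × 17) = 1045.33.

1045.33 dollars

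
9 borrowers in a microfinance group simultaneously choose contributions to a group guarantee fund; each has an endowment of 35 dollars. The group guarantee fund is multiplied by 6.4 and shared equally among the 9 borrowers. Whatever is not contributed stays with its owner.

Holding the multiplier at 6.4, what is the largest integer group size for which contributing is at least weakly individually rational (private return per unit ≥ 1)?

6

Private return per unit is 6.4/(group size), which is ≥ 1 whenever the group size is ≤ 6.4.
The largest such integer is 6.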